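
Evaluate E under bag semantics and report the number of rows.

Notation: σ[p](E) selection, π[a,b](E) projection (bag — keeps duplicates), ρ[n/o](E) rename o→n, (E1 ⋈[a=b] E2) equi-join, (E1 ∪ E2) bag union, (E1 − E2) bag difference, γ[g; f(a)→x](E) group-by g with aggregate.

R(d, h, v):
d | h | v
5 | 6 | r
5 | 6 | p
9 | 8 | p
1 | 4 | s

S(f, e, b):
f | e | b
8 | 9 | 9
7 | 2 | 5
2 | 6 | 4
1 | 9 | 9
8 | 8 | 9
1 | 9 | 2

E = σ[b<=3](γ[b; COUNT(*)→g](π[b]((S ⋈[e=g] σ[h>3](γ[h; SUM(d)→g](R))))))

Stepwise |·|:
  S → 6
  R → 4
  γ[h; SUM(d)→g](R) → 3
  σ[h>3](γ[h; SUM(d)→g](R)) → 3
  (S ⋈[e=g] σ[h>3](γ[h; SUM(d)→g](R))) → 3
  π[b]((S ⋈[e=g] σ[h>3](γ[h; SUM(d)→g](R)))) → 3
  γ[b; COUNT(*)→g](π[b]((S ⋈[e=g] σ[h>3](γ[h; SUM(d)→g](R))))) → 2
  σ[b<=3](γ[b; COUNT(*)→g](π[b]((S ⋈[e=g] σ[h>3](γ[h; SUM(d)→g](R)))))) → 1

|E| = 1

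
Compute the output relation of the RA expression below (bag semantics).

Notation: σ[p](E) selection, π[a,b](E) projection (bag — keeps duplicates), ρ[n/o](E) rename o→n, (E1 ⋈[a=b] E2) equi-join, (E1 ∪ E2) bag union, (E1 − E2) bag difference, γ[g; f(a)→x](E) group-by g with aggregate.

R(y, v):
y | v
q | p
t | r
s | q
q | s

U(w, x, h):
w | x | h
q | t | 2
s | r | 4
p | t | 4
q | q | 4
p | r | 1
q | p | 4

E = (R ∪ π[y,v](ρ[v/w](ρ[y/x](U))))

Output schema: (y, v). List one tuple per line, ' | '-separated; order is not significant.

Row counts bottom-up:
  R → 4
  U → 6
  ρ[y/x](U) → 6
  ρ[v/w](ρ[y/x](U)) → 6
  π[y,v](ρ[v/w](ρ[y/x](U))) → 6
  (R ∪ π[y,v](ρ[v/w](ρ[y/x](U)))) → 10

== RESULT ==
y | v
p | q
q | p
q | q
q | s
r | p
r | s
s | q
t | p
t | q
t | r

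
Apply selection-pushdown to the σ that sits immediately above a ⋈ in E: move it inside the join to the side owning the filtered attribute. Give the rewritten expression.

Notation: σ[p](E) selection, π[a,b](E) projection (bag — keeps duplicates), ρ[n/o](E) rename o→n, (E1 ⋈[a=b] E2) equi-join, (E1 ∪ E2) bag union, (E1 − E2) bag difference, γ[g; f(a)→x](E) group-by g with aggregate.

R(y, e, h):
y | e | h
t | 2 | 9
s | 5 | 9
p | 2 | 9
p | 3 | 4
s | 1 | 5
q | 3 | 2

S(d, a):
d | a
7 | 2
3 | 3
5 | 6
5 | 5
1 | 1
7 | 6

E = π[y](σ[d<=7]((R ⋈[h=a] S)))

σ filters on d, owned by the right side.
E' = π[y]((R ⋈[h=a] σ[d<=7](S)))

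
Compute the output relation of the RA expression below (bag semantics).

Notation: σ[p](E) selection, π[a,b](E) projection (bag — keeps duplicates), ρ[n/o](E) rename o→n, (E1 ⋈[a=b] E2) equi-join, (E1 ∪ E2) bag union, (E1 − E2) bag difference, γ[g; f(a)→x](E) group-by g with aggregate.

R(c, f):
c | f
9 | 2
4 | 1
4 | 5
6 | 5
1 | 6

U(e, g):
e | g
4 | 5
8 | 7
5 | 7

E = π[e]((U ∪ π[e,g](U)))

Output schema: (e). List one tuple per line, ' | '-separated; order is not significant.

Row counts bottom-up:
  U → 3
  U → 3
  π[e,g](U) → 3
  (U ∪ π[e,g](U)) → 6
  π[e]((U ∪ π[e,g](U))) → 6

== RESULT ==
e
4
4
5
5
8
8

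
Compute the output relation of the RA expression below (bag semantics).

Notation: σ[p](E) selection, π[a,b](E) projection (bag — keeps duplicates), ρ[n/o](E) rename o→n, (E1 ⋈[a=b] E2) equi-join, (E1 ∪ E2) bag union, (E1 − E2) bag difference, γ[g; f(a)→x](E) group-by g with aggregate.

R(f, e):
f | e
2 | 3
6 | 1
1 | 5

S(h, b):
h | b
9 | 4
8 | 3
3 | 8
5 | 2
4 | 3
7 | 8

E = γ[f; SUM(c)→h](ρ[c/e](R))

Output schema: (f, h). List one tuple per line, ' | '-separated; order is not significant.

Per-node cardinality:
  R → 3
  ρ[c/e](R) → 3
  γ[f; SUM(c)→h](ρ[c/e](R)) → 3

== RESULT ==
f | h
1 | 5
2 | 3
6 | 1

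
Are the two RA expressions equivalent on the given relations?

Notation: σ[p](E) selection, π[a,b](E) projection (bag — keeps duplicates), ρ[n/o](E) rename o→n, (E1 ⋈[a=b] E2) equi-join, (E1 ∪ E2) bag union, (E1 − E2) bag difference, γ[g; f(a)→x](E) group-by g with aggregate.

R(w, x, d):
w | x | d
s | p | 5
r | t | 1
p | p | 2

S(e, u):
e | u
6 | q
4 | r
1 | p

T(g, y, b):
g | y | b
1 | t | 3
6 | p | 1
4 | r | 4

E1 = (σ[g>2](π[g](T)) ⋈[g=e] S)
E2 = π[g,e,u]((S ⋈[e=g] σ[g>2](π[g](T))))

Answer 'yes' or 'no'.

E1 stepwise |·|:
  T → 3
  π[g](T) → 3
  σ[g>2](π[g](T)) → 2
  S → 3
  (σ[g>2](π[g](T)) ⋈[g=e] S) → 2
E2 stepwise |·|:
  S → 3
  T → 3
  π[g](T) → 3
  σ[g>2](π[g](T)) → 2
  (S ⋈[e=g] σ[g>2](π[g](T))) → 2
  π[g,e,u]((S ⋈[e=g] σ[g>2](π[g](T)))) → 2

E1 and E2 produce the same multiset:
g | e | u
4 | 4 | r
6 | 6 | q

yes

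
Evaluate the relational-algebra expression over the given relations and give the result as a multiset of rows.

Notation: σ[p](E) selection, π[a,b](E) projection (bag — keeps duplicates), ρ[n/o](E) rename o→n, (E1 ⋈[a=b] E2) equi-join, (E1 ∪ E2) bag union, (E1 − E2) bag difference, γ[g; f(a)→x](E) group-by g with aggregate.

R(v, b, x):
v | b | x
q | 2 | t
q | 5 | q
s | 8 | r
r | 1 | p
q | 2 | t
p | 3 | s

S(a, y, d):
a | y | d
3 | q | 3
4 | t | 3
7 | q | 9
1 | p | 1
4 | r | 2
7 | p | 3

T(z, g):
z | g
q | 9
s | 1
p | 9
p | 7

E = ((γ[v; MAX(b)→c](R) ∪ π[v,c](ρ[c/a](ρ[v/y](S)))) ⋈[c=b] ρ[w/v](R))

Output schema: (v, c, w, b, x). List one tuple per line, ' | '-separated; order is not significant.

Row counts bottom-up:
  R → 6
  γ[v; MAX(b)→c](R) → 4
  S → 6
  ρ[v/y](S) → 6
  ρ[c/a](ρ[v/y](S)) → 6
  π[v,c](ρ[c/a](ρ[v/y](S))) → 6
  (γ[v; MAX(b)→c](R) ∪ π[v,c](ρ[c/a](ρ[v/y](S)))) → 10
  R → 6
  ρ[w/v](R) → 6
  ((γ[v; MAX(b)→c](R) ∪ π[v,c](ρ[c/a](ρ[v/y](S)))) ⋈[c=b] ρ[w/v](R)) → 6

== RESULT ==
v | c | w | b | x
p | 1 | r | 1 | p
p | 3 | p | 3 | s
q | 3 | p | 3 | s
q | 5 | q | 5 | q
r | 1 | r | 1 | p
s | 8 | s | 8 | r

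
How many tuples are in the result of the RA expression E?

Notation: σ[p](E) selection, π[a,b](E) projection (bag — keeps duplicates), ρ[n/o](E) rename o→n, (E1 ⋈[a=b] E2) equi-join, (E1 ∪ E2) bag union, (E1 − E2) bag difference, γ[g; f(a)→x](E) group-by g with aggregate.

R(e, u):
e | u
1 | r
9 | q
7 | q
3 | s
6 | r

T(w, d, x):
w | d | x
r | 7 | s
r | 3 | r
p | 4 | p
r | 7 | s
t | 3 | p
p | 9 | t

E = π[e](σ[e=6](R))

Row counts bottom-up:
  R → 5
  σ[e=6](R) → 1
  π[e](σ[e=6](R)) → 1

|E| = 1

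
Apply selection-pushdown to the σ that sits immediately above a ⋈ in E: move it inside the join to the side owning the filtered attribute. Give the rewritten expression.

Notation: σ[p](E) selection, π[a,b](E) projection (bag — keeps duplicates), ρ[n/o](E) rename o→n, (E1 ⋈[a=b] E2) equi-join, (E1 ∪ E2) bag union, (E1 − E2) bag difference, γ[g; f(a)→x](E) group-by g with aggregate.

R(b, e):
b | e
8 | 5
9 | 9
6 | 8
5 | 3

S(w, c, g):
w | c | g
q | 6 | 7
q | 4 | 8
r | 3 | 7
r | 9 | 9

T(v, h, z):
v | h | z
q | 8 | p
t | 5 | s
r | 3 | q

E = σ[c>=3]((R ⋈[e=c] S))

σ filters on c, owned by the right side.
E' = (R ⋈[e=c] σ[c>=3](S))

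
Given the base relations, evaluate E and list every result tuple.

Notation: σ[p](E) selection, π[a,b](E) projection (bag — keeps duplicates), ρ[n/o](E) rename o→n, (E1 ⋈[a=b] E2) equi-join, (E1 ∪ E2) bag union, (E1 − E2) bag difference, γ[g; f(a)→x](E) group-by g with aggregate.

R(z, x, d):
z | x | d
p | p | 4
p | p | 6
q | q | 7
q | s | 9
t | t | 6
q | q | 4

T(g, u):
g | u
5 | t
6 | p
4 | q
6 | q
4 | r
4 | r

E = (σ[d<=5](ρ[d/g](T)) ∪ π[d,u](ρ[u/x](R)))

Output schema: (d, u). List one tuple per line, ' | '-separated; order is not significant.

Stepwise |·|:
  T → 6
  ρ[d/g](T) → 6
  σ[d<=5](ρ[d/g](T)) → 4
  R → 6
  ρ[u/x](R) → 6
  π[d,u](ρ[u/x](R)) → 6
  (σ[d<=5](ρ[d/g](T)) ∪ π[d,u](ρ[u/x](R))) → 10

== RESULT ==
d | u
4 | p
4 | q
4 | q
4 | r
4 | r
5 | t
6 | p
6 | t
7 | q
9 | s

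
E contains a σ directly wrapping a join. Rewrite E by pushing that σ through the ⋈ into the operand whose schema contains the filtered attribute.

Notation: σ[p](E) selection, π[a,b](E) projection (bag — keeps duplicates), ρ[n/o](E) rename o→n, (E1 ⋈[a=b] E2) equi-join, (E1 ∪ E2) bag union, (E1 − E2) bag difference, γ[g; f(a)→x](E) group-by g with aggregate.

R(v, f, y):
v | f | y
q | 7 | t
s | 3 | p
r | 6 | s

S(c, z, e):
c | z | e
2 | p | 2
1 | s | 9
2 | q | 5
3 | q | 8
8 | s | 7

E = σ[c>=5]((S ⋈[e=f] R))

σ filters on c, owned by the left side.
E' = (σ[c>=5](S) ⋈[e=f] R)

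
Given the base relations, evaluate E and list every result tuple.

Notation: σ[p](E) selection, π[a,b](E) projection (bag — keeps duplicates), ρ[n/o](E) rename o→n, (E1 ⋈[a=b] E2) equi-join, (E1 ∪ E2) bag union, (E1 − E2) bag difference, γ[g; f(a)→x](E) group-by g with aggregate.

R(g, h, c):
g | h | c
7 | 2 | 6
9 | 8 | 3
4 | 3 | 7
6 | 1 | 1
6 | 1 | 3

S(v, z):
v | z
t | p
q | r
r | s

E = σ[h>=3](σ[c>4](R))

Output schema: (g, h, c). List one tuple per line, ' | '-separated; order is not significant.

Per-node cardinality:
  R → 5
  σ[c>4](R) → 2
  σ[h>=3](σ[c>4](R)) → 1

== RESULT ==
g | h | c
4 | 3 | 7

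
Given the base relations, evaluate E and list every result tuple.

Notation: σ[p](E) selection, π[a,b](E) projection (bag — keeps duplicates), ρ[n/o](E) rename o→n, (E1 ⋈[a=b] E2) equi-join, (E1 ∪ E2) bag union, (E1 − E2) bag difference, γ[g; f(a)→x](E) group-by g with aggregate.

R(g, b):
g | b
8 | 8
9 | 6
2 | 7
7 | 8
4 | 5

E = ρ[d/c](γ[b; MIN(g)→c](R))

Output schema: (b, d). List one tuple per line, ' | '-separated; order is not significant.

Per-node cardinality:
  R → 5
  γ[b; MIN(g)→c](R) → 4
  ρ[d/c](γ[b; MIN(g)→c](R)) → 4

== RESULT ==
b | d
5 | 4
6 | 9
7 | 2
8 | 7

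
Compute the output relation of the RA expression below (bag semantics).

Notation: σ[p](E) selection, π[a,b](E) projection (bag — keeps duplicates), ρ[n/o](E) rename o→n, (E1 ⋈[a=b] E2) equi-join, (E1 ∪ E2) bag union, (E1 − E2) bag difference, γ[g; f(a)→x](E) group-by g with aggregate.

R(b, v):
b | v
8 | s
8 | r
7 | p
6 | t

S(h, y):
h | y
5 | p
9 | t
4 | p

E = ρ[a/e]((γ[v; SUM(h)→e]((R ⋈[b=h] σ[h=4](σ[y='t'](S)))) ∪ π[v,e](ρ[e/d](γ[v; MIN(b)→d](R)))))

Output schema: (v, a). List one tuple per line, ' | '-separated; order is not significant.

Per-node cardinality:
  R → 4
  S → 3
  σ[y='t'](S) → 1
  σ[h=4](σ[y='t'](S)) → 0
  (R ⋈[b=h] σ[h=4](σ[y='t'](S))) → 0
  γ[v; SUM(h)→e]((R ⋈[b=h] σ[h=4](σ[y='t'](S)))) → 0
  R → 4
  γ[v; MIN(b)→d](R) → 4
  ρ[e/d](γ[v; MIN(b)→d](R)) → 4
  π[v,e](ρ[e/d](γ[v; MIN(b)→d](R))) → 4
  (γ[v; SUM(h)→e]((R ⋈[b=h] σ[h=4](σ[y='t'](S)))) ∪ π[v,e](ρ[e/d](γ[v; MIN(b)→d](R)))) → 4
  ρ[a/e]((γ[v; SUM(h)→e]((R ⋈[b=h] σ[h=4](σ[y='t'](S)))) ∪ π[v,e](ρ[e/d](γ[v; MIN(b)→d](R))))) → 4

== RESULT ==
v | a
p | 7
r | 8
s | 8
t | 6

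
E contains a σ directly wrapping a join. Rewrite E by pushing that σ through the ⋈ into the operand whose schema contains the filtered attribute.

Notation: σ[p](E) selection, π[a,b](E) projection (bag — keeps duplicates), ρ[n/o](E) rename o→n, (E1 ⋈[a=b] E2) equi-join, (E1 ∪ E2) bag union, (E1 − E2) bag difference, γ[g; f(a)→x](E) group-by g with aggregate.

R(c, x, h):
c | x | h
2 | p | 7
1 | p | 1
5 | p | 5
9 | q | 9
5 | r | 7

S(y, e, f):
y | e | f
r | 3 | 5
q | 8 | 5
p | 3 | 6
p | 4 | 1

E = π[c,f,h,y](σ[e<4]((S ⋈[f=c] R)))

σ filters on e, owned by the left side.
E' = π[c,f,h,y]((σ[e<4](S) ⋈[f=c] R))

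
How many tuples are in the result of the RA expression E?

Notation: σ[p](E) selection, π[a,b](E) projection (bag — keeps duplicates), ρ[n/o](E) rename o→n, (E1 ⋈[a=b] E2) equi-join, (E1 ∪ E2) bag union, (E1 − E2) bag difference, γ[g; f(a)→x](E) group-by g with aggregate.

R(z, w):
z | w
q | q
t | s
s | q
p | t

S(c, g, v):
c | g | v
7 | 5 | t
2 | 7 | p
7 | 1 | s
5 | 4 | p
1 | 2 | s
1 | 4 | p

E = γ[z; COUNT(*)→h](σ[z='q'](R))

Row counts bottom-up:
  R → 4
  σ[z='q'](R) → 1
  γ[z; COUNT(*)→h](σ[z='q'](R)) → 1

|E| = 1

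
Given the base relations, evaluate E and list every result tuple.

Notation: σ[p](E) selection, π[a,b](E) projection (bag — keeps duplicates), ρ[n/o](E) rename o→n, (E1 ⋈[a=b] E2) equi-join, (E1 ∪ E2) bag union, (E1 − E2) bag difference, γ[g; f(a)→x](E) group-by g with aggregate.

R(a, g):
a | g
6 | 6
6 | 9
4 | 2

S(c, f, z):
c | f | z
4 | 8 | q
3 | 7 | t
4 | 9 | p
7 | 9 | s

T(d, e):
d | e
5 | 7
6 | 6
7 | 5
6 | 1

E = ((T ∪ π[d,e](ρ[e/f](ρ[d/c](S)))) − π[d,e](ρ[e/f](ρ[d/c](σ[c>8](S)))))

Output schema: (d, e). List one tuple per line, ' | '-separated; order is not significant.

Subexpression sizes:
  T → 4
  S → 4
  ρ[d/c](S) → 4
  ρ[e/f](ρ[d/c](S)) → 4
  π[d,e](ρ[e/f](ρ[d/c](S))) → 4
  (T ∪ π[d,e](ρ[e/f](ρ[d/c](S)))) → 8
  S → 4
  σ[c>8](S) → 0
  ρ[d/c](σ[c>8](S)) → 0
  ρ[e/f](ρ[d/c](σ[c>8](S))) → 0
  π[d,e](ρ[e/f](ρ[d/c](σ[c>8](S)))) → 0
  ((T ∪ π[d,e](ρ[e/f](ρ[d/c](S)))) − π[d,e](ρ[e/f](ρ[d/c](σ[c>8](S))))) → 8

== RESULT ==
d | e
3 | 7
4 | 8
4 | 9
5 | 7
6 | 1
6 | 6
7 | 5
7 | 9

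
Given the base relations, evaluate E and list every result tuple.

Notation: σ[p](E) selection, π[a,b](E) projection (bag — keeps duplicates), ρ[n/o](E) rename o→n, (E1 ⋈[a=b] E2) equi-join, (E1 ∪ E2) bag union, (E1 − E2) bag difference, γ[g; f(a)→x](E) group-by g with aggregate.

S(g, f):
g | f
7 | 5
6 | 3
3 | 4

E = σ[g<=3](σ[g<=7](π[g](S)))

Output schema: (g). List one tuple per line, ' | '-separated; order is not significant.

Stepwise |·|:
  S → 3
  π[g](S) → 3
  σ[g<=7](π[g](S)) → 3
  σ[g<=3](σ[g<=7](π[g](S))) → 1

== RESULT ==
g
3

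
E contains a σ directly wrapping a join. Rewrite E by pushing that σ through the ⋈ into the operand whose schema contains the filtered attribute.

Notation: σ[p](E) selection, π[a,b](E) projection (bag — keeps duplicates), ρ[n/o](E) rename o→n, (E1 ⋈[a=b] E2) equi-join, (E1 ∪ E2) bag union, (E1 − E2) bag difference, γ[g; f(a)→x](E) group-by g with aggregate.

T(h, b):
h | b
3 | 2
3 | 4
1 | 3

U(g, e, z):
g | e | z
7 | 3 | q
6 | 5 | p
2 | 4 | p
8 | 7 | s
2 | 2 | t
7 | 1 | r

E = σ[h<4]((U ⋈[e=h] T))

σ filters on h, owned by the right side.
E' = (U ⋈[e=h] σ[h<4](T))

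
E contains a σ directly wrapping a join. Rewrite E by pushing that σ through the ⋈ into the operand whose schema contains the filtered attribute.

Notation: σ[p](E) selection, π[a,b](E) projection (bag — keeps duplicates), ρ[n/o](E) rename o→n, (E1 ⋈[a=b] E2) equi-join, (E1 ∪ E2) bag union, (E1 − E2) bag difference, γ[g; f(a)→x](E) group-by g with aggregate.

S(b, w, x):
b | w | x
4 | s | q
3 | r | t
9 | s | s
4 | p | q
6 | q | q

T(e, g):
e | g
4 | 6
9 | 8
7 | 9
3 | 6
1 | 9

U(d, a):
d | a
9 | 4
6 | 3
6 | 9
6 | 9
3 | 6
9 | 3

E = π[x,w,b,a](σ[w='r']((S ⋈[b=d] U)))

σ filters on w, owned by the left side.
E' = π[x,w,b,a]((σ[w='r'](S) ⋈[b=d] U))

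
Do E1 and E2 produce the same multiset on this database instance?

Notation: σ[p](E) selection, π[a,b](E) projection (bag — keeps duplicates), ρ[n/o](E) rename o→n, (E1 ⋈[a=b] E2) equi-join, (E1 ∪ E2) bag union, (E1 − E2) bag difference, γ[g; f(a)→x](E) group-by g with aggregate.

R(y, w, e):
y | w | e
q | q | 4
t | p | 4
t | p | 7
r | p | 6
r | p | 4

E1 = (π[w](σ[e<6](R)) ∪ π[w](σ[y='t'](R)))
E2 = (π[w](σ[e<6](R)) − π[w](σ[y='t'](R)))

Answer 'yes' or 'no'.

E1 stepwise |·|:
  R → 5
  σ[e<6](R) → 3
  π[w](σ[e<6](R)) → 3
  R → 5
  σ[y='t'](R) → 2
  π[w](σ[y='t'](R)) → 2
  (π[w](σ[e<6](R)) ∪ π[w](σ[y='t'](R))) → 5
E2 stepwise |·|:
  R → 5
  σ[e<6](R) → 3
  π[w](σ[e<6](R)) → 3
  R → 5
  σ[y='t'](R) → 2
  π[w](σ[y='t'](R)) → 2
  (π[w](σ[e<6](R)) − π[w](σ[y='t'](R))) → 1

E1 result:
w
p
p
p
p
q
E2 result:
w
q
Witness: ('p',) appears 4× in E1 but 0× in E2.

no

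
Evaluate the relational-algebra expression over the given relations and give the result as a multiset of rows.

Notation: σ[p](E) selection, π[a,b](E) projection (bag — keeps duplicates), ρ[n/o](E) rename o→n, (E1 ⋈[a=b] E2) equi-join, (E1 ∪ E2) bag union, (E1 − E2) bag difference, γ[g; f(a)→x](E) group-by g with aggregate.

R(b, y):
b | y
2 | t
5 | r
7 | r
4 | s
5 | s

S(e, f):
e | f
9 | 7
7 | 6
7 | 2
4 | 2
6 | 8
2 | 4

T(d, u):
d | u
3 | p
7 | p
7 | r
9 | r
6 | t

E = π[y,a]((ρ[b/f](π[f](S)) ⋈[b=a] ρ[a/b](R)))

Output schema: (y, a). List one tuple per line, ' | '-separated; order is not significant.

Row counts bottom-up:
  S → 6
  π[f](S) → 6
  ρ[b/f](π[f](S)) → 6
  R → 5
  ρ[a/b](R) → 5
  (ρ[b/f](π[f](S)) ⋈[b=a] ρ[a/b](R)) → 4
  π[y,a]((ρ[b/f](π[f](S)) ⋈[b=a] ρ[a/b](R))) → 4

== RESULT ==
y | a
r | 7
s | 4
t | 2
t | 2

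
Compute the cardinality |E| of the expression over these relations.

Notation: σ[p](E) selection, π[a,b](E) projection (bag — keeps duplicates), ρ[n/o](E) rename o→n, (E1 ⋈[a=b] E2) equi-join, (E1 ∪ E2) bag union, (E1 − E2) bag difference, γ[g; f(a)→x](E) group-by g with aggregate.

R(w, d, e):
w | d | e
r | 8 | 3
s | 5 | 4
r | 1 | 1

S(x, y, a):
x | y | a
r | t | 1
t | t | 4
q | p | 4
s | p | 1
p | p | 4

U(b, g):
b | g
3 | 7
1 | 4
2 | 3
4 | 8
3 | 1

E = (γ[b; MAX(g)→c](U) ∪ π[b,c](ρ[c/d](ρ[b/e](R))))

Subexpression sizes:
  U → 5
  γ[b; MAX(g)→c](U) → 4
  R → 3
  ρ[b/e](R) → 3
  ρ[c/d](ρ[b/e](R)) → 3
  π[b,c](ρ[c/d](ρ[b/e](R))) → 3
  (γ[b; MAX(g)→c](U) ∪ π[b,c](ρ[c/d](ρ[b/e](R)))) → 7

|E| = 7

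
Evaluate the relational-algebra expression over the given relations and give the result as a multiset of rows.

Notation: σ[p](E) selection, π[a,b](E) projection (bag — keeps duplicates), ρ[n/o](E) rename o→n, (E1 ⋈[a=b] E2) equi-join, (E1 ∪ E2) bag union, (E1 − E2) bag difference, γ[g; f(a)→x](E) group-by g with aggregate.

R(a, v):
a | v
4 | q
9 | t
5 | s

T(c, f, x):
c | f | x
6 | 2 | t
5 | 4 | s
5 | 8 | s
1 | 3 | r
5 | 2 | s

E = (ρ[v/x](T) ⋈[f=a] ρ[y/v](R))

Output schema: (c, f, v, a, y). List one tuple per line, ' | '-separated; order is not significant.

Row counts bottom-up:
  T → 5
  ρ[v/x](T) → 5
  R → 3
  ρ[y/v](R) → 3
  (ρ[v/x](T) ⋈[f=a] ρ[y/v](R)) → 1

== RESULT ==
c | f | v | a | y
5 | 4 | s | 4 | q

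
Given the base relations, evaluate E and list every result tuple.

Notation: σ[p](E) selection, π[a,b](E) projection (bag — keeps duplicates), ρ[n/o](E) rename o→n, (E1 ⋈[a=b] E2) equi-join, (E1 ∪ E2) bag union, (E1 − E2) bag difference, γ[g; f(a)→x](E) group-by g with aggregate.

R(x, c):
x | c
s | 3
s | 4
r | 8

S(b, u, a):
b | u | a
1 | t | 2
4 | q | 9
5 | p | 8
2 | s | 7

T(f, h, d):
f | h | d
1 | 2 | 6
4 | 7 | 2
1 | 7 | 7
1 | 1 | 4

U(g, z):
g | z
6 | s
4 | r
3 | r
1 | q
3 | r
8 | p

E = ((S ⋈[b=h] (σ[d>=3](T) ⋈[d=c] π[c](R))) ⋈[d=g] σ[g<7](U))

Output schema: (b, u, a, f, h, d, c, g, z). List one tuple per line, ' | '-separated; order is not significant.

Per-node cardinality:
  S → 4
  T → 4
  σ[d>=3](T) → 3
  R → 3
  π[c](R) → 3
  (σ[d>=3](T) ⋈[d=c] π[c](R)) → 1
  (S ⋈[b=h] (σ[d>=3](T) ⋈[d=c] π[c](R))) → 1
  U → 6
  σ[g<7](U) → 5
  ((S ⋈[b=h] (σ[d>=3](T) ⋈[d=c] π[c](R))) ⋈[d=g] σ[g<7](U)) → 1

== RESULT ==
b | u | a | f | h | d | c | g | z
1 | t | 2 | 1 | 1 | 4 | 4 | 4 | r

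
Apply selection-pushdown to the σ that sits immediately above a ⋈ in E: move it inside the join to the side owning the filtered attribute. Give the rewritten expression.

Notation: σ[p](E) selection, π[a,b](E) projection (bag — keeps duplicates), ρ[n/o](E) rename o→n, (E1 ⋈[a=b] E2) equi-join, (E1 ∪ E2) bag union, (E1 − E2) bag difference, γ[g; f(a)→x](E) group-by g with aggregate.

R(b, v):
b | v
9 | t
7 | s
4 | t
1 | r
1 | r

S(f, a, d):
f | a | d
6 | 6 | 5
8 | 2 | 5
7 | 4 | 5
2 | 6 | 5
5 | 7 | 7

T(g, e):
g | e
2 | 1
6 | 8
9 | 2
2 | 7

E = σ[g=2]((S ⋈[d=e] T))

σ filters on g, owned by the right side.
E' = (S ⋈[d=e] σ[g=2](T))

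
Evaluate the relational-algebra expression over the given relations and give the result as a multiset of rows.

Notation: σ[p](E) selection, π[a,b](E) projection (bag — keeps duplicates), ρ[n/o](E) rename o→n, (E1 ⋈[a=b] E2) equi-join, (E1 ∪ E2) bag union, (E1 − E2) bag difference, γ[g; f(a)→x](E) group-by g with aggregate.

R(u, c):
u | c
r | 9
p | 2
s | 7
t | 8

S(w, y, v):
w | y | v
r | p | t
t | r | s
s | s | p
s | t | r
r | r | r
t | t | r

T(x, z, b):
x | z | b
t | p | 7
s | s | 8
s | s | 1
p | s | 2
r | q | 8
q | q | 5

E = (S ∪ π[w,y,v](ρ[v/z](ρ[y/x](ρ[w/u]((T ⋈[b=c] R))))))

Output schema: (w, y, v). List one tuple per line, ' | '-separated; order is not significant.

Subexpression sizes:
  S → 6
  T → 6
  R → 4
  (T ⋈[b=c] R) → 4
  ρ[w/u]((T ⋈[b=c] R)) → 4
  ρ[y/x](ρ[w/u]((T ⋈[b=c] R))) → 4
  ρ[v/z](ρ[y/x](ρ[w/u]((T ⋈[b=c] R)))) → 4
  π[w,y,v](ρ[v/z](ρ[y/x](ρ[w/u]((T ⋈[b=c] R))))) → 4
  (S ∪ π[w,y,v](ρ[v/z](ρ[y/x](ρ[w/u]((T ⋈[b=c] R)))))) → 10

== RESULT ==
w | y | v
p | p | s
r | p | t
r | r | r
s | s | p
s | t | p
s | t | r
t | r | q
t | r | s
t | s | s
t | t | r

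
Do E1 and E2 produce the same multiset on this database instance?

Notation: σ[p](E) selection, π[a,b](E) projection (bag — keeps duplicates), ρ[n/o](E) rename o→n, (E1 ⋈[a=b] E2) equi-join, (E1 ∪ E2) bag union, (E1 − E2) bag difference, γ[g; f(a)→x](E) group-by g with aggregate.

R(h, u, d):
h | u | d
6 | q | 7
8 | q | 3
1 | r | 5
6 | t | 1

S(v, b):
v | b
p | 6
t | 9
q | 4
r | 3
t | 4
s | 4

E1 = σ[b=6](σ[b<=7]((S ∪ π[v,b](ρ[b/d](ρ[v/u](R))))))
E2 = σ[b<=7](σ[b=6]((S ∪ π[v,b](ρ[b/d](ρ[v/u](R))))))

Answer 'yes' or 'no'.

E1 subexpression sizes:
  S → 6
  R → 4
  ρ[v/u](R) → 4
  ρ[b/d](ρ[v/u](R)) → 4
  π[v,b](ρ[b/d](ρ[v/u](R))) → 4
  (S ∪ π[v,b](ρ[b/d](ρ[v/u](R)))) → 10
  σ[b<=7]((S ∪ π[v,b](ρ[b/d](ρ[v/u](R))))) → 9
  σ[b=6](σ[b<=7]((S ∪ π[v,b](ρ[b/d](ρ[v/u](R)))))) → 1
E2 subexpression sizes:
  S → 6
  R → 4
  ρ[v/u](R) → 4
  ρ[b/d](ρ[v/u](R)) → 4
  π[v,b](ρ[b/d](ρ[v/u](R))) → 4
  (S ∪ π[v,b](ρ[b/d](ρ[v/u](R)))) → 10
  σ[b=6]((S ∪ π[v,b](ρ[b/d](ρ[v/u](R))))) → 1
  σ[b<=7](σ[b=6]((S ∪ π[v,b](ρ[b/d](ρ[v/u](R)))))) → 1

E1 and E2 produce the same multiset:
v | b
p | 6

yes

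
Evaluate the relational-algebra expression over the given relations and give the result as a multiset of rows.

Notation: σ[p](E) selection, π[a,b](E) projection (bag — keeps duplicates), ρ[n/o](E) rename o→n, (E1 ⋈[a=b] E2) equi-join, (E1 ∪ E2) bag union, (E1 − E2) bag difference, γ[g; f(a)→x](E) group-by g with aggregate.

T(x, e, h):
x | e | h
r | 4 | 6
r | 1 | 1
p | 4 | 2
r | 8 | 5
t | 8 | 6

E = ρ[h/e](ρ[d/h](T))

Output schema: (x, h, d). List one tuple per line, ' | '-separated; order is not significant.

Per-node cardinality:
  T → 5
  ρ[d/h](T) → 5
  ρ[h/e](ρ[d/h](T)) → 5

== RESULT ==
x | h | d
p | 4 | 2
r | 1 | 1
r | 4 | 6
r | 8 | 5
t | 8 | 6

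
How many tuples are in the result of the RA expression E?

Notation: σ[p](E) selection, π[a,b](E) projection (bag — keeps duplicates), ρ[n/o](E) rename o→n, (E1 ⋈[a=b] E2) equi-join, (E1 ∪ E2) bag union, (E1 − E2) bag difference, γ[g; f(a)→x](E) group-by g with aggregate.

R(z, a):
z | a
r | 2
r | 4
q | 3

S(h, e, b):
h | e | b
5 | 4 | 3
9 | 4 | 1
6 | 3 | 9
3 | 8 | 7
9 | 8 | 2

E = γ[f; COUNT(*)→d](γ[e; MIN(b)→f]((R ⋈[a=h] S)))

Per-node cardinality:
  R → 3
  S → 5
  (R ⋈[a=h] S) → 1
  γ[e; MIN(b)→f]((R ⋈[a=h] S)) → 1
  γ[f; COUNT(*)→d](γ[e; MIN(b)→f]((R ⋈[a=h] S))) → 1

|E| = 1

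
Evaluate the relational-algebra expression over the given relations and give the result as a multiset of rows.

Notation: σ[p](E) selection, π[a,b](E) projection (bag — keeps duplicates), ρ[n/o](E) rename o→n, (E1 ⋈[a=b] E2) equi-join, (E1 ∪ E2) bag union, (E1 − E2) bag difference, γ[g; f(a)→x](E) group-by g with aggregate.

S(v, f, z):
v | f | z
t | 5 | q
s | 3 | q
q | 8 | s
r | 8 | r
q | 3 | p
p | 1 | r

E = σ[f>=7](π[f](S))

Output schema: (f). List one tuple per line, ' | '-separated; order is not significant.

Row counts bottom-up:
  S → 6
  π[f](S) → 6
  σ[f>=7](π[f](S)) → 2

== RESULT ==
f
8
8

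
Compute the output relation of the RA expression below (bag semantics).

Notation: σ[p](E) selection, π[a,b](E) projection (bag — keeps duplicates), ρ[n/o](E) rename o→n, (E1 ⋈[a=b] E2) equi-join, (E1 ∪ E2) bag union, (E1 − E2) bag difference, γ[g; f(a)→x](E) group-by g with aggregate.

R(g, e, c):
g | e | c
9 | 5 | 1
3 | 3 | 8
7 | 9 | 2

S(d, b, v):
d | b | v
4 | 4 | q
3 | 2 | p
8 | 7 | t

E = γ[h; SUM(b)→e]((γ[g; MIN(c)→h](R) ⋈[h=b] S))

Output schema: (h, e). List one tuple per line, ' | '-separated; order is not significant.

Row counts bottom-up:
  R → 3
  γ[g; MIN(c)→h](R) → 3
  S → 3
  (γ[g; MIN(c)→h](R) ⋈[h=b] S) → 1
  γ[h; SUM(b)→e]((γ[g; MIN(c)→h](R) ⋈[h=b] S)) → 1

== RESULT ==
h | e
2 | 2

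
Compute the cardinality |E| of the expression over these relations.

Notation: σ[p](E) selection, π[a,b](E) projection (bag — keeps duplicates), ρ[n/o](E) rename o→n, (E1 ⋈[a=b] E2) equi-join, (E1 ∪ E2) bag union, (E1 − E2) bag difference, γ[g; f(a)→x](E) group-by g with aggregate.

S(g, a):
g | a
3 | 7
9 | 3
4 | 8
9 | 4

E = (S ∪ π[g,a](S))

Row counts bottom-up:
  S → 4
  S → 4
  π[g,a](S) → 4
  (S ∪ π[g,a](S)) → 8

|E| = 8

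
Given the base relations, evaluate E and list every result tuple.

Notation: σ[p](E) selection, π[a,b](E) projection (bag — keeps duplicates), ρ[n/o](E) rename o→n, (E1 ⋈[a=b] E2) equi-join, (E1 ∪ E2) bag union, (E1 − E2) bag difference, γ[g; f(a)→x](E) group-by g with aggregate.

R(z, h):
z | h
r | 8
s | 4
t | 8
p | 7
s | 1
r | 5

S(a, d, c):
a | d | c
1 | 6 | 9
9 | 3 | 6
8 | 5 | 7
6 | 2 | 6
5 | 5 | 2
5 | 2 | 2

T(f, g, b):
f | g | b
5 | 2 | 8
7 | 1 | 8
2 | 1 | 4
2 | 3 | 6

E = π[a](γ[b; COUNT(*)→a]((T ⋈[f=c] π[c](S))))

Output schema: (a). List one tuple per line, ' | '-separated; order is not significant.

Row counts bottom-up:
  T → 4
  S → 6
  π[c](S) → 6
  (T ⋈[f=c] π[c](S)) → 5
  γ[b; COUNT(*)→a]((T ⋈[f=c] π[c](S))) → 3
  π[a](γ[b; COUNT(*)→a]((T ⋈[f=c] π[c](S)))) → 3

== RESULT ==
a
1
2
2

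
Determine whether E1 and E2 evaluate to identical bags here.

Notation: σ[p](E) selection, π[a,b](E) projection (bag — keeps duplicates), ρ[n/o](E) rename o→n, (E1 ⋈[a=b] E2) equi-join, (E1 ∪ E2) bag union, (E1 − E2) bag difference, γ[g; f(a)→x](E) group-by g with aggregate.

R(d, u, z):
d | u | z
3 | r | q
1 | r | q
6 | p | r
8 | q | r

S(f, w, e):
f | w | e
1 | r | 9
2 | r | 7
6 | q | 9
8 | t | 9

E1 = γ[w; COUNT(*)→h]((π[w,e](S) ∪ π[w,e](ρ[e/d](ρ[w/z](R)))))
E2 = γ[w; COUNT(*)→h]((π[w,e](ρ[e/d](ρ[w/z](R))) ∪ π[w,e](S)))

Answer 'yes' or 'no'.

E1 row counts bottom-up:
  S → 4
  π[w,e](S) → 4
  R → 4
  ρ[w/z](R) → 4
  ρ[e/d](ρ[w/z](R)) → 4
  π[w,e](ρ[e/d](ρ[w/z](R))) → 4
  (π[w,e](S) ∪ π[w,e](ρ[e/d](ρ[w/z](R)))) → 8
  γ[w; COUNT(*)→h]((π[w,e](S) ∪ π[w,e](ρ[e/d](ρ[w/z](R))))) → 3
E2 row counts bottom-up:
  R → 4
  ρ[w/z](R) → 4
  ρ[e/d](ρ[w/z](R)) → 4
  π[w,e](ρ[e/d](ρ[w/z](R))) → 4
  S → 4
  π[w,e](S) → 4
  (π[w,e](ρ[e/d](ρ[w/z](R))) ∪ π[w,e](S)) → 8
  γ[w; COUNT(*)→h]((π[w,e](ρ[e/d](ρ[w/z](R))) ∪ π[w,e](S))) → 3

E1 and E2 produce the same multiset:
w | h
q | 3
r | 4
t | 1

yes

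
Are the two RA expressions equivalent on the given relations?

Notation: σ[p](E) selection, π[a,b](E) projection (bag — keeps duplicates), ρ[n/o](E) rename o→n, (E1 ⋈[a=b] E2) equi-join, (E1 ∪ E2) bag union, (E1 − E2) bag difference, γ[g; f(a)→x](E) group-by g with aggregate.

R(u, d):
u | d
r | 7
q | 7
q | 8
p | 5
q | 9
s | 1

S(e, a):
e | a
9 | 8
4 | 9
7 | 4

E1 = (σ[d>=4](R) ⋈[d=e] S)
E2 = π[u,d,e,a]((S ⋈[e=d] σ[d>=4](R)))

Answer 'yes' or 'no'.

E1 per-node cardinality:
  R → 6
  σ[d>=4](R) → 5
  S → 3
  (σ[d>=4](R) ⋈[d=e] S) → 3
E2 per-node cardinality:
  S → 3
  R → 6
  σ[d>=4](R) → 5
  (S ⋈[e=d] σ[d>=4](R)) → 3
  π[u,d,e,a]((S ⋈[e=d] σ[d>=4](R))) → 3

E1 and E2 produce the same multiset:
u | d | e | a
q | 7 | 7 | 4
q | 9 | 9 | 8
r | 7 | 7 | 4

yes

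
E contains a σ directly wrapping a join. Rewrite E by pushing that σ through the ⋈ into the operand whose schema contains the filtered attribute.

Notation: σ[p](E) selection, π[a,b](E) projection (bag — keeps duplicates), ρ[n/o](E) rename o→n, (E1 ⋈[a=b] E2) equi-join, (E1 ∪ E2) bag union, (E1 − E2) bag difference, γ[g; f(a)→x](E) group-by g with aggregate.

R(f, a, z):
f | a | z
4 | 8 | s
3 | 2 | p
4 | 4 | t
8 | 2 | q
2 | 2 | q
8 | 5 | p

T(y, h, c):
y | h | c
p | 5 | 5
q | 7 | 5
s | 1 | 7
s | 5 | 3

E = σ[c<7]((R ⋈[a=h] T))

σ filters on c, owned by the right side.
E' = (R ⋈[a=h] σ[c<7](T))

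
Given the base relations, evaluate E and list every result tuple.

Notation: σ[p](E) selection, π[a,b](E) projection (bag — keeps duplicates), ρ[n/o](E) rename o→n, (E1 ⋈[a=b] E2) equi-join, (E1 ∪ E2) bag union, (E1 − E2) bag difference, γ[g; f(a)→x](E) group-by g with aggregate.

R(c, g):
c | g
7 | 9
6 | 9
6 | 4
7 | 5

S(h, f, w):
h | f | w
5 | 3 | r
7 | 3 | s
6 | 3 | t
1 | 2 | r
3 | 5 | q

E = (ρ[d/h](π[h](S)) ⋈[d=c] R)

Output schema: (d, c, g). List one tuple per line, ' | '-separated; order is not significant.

Subexpression sizes:
  S → 5
  π[h](S) → 5
  ρ[d/h](π[h](S)) → 5
  R → 4
  (ρ[d/h](π[h](S)) ⋈[d=c] R) → 4

== RESULT ==
d | c | g
6 | 6 | 4
6 | 6 | 9
7 | 7 | 5
7 | 7 | 9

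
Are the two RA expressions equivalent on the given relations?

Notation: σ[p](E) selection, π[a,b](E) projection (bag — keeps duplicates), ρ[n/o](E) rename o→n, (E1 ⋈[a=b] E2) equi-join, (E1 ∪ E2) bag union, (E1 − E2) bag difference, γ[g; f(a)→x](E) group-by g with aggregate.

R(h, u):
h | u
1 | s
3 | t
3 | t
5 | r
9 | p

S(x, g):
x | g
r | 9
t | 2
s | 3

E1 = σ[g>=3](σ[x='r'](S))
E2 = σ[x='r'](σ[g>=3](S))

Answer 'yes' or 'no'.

E1 stepwise |·|:
  S → 3
  σ[x='r'](S) → 1
  σ[g>=3](σ[x='r'](S)) → 1
E2 stepwise |·|:
  S → 3
  σ[g>=3](S) → 2
  σ[x='r'](σ[g>=3](S)) → 1

E1 and E2 produce the same multiset:
x | g
r | 9

yes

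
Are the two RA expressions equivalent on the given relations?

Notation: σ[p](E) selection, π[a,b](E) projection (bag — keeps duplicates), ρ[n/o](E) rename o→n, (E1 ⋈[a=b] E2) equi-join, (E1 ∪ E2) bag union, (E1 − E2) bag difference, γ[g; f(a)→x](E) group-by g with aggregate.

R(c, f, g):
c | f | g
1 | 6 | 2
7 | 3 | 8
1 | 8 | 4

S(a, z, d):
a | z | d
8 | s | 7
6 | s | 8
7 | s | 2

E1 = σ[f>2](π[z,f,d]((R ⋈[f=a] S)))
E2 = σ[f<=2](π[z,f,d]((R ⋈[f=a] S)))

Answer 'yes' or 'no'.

E1 stepwise |·|:
  R → 3
  S → 3
  (R ⋈[f=a] S) → 2
  π[z,f,d]((R ⋈[f=a] S)) → 2
  σ[f>2](π[z,f,d]((R ⋈[f=a] S))) → 2
E2 stepwise |·|:
  R → 3
  S → 3
  (R ⋈[f=a] S) → 2
  π[z,f,d]((R ⋈[f=a] S)) → 2
  σ[f<=2](π[z,f,d]((R ⋈[f=a] S))) → 0

E1 result:
z | f | d
s | 6 | 8
s | 8 | 7
E2 result:
z | f | d
(0 rows)
Witness: ('s', 8, 7) appears 1× in E1 but 0× in E2.

no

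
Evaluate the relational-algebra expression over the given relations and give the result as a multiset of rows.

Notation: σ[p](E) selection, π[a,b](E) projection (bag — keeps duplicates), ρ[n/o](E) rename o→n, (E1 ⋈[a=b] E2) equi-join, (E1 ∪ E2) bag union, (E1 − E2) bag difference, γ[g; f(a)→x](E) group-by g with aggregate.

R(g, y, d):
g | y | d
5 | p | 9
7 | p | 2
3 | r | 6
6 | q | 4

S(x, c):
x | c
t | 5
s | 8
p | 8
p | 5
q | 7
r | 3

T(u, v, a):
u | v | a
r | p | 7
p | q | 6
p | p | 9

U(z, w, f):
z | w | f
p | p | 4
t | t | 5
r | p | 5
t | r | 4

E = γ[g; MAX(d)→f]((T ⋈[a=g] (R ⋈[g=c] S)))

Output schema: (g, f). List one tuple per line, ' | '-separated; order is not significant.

Subexpression sizes:
  T → 3
  R → 4
  S → 6
  (R ⋈[g=c] S) → 4
  (T ⋈[a=g] (R ⋈[g=c] S)) → 1
  γ[g; MAX(d)→f]((T ⋈[a=g] (R ⋈[g=c] S))) → 1

== RESULT ==
g | f
7 | 2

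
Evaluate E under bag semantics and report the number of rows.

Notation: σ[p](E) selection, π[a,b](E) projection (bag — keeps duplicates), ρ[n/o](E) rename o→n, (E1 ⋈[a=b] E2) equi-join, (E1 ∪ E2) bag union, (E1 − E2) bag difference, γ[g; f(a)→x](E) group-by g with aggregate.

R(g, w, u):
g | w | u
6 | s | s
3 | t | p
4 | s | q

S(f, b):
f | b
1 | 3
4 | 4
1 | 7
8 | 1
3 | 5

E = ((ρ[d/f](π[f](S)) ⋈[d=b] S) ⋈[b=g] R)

Per-node cardinality:
  S → 5
  π[f](S) → 5
  ρ[d/f](π[f](S)) → 5
  S → 5
  (ρ[d/f](π[f](S)) ⋈[d=b] S) → 4
  R → 3
  ((ρ[d/f](π[f](S)) ⋈[d=b] S) ⋈[b=g] R) → 2

|E| = 2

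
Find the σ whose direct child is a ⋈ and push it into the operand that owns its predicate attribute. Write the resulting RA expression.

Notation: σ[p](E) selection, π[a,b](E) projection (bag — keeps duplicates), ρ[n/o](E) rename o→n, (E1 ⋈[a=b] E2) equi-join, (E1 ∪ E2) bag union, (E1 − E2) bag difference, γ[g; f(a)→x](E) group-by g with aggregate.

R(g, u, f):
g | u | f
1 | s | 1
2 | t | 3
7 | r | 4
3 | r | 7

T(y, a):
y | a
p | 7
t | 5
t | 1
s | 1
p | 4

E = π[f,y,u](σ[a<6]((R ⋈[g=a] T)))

σ filters on a, owned by the right side.
E' = π[f,y,u]((R ⋈[g=a] σ[a<6](T)))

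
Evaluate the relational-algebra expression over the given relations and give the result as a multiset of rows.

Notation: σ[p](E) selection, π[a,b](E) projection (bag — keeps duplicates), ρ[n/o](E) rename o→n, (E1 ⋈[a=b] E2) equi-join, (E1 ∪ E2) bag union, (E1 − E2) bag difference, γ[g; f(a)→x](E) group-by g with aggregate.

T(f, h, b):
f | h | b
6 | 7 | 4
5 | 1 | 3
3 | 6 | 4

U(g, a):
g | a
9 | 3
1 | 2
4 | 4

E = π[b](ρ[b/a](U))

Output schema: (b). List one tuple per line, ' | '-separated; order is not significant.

Per-node cardinality:
  U → 3
  ρ[b/a](U) → 3
  π[b](ρ[b/a](U)) → 3

== RESULT ==
b
2
3
4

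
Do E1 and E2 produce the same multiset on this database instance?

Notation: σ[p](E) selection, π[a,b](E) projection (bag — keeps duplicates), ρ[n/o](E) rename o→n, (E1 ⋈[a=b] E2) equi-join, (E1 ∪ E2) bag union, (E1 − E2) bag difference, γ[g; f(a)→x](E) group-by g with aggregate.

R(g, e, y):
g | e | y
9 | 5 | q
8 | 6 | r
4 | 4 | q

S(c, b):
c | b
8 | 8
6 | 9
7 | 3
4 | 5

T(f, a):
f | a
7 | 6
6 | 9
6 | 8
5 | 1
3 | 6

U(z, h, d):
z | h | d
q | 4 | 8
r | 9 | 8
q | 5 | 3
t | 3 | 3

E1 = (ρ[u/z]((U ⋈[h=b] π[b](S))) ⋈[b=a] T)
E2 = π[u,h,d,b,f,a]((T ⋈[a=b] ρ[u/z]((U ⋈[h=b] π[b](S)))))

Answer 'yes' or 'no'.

E1 subexpression sizes:
  U → 4
  S → 4
  π[b](S) → 4
  (U ⋈[h=b] π[b](S)) → 3
  ρ[u/z]((U ⋈[h=b] π[b](S))) → 3
  T → 5
  (ρ[u/z]((U ⋈[h=b] π[b](S))) ⋈[b=a] T) → 1
E2 subexpression sizes:
  T → 5
  U → 4
  S → 4
  π[b](S) → 4
  (U ⋈[h=b] π[b](S)) → 3
  ρ[u/z]((U ⋈[h=b] π[b](S))) → 3
  (T ⋈[a=b] ρ[u/z]((U ⋈[h=b] π[b](S)))) → 1
  π[u,h,d,b,f,a]((T ⋈[a=b] ρ[u/z]((U ⋈[h=b] π[b](S))))) → 1

E1 and E2 produce the same multiset:
u | h | d | b | f | a
r | 9 | 8 | 9 | 6 | 9

yes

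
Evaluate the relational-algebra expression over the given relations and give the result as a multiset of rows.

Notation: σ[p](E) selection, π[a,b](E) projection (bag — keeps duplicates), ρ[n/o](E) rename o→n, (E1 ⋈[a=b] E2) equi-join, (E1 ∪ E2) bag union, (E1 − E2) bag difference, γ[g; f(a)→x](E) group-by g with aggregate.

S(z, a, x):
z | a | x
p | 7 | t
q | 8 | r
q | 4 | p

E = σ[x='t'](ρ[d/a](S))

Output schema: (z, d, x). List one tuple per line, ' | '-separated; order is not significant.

Row counts bottom-up:
  S → 3
  ρ[d/a](S) → 3
  σ[x='t'](ρ[d/a](S)) → 1

== RESULT ==
z | d | x
p | 7 | t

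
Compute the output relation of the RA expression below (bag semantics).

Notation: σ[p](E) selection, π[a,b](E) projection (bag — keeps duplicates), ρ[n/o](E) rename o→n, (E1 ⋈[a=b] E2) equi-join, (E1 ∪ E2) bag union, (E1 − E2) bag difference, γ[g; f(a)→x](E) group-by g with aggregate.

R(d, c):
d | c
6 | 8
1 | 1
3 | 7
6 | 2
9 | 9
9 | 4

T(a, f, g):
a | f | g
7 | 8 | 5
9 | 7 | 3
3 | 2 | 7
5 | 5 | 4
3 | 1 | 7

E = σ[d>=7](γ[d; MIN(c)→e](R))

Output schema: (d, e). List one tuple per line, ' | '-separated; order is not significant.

Stepwise |·|:
  R → 6
  γ[d; MIN(c)→e](R) → 4
  σ[d>=7](γ[d; MIN(c)→e](R)) → 1

== RESULT ==
d | e
9 | 4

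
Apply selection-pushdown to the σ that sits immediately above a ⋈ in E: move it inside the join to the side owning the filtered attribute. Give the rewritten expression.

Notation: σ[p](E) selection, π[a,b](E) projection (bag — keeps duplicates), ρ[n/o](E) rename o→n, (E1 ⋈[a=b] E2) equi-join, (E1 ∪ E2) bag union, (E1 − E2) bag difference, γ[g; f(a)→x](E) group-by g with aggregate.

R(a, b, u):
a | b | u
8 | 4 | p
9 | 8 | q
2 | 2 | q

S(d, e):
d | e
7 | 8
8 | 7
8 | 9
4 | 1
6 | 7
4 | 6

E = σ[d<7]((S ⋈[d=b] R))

σ filters on d, owned by the left side.
E' = (σ[d<7](S) ⋈[d=b] R)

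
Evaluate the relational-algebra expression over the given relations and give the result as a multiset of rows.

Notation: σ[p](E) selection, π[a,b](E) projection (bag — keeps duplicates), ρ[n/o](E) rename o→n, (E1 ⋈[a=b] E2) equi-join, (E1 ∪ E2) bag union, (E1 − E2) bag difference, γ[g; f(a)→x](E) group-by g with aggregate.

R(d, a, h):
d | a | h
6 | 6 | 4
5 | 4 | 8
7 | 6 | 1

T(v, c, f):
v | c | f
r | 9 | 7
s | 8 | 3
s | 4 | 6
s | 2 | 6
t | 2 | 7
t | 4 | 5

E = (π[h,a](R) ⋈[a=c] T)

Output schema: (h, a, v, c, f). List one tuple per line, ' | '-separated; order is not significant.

Per-node cardinality:
  R → 3
  π[h,a](R) → 3
  T → 6
  (π[h,a](R) ⋈[a=c] T) → 2

== RESULT ==
h | a | v | c | f
8 | 4 | s | 4 | 6
8 | 4 | t | 4 | 5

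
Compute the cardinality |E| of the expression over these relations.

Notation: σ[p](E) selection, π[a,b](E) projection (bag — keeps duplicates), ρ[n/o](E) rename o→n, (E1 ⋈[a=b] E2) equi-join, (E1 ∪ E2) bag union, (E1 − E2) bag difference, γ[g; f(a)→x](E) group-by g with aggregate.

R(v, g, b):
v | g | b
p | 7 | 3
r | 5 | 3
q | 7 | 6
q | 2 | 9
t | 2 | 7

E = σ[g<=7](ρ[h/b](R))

Row counts bottom-up:
  R → 5
  ρ[h/b](R) → 5
  σ[g<=7](ρ[h/b](R)) → 5

|E| = 5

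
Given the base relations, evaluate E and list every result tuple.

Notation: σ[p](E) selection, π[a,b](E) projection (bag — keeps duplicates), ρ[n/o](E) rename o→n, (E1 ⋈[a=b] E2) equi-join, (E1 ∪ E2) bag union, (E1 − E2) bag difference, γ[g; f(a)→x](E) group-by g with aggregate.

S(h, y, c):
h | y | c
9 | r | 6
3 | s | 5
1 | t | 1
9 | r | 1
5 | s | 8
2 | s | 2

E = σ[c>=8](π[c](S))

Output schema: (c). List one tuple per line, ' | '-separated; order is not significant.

Stepwise |·|:
  S → 6
  π[c](S) → 6
  σ[c>=8](π[c](S)) → 1

== RESULT ==
c
8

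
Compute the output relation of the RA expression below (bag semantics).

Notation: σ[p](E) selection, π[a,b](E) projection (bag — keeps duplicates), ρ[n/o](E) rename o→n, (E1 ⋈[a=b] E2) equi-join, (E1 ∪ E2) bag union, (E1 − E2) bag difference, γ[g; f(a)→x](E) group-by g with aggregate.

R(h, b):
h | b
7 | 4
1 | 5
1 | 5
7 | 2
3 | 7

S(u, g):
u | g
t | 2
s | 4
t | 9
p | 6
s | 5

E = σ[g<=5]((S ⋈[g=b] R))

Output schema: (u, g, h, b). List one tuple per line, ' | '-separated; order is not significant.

Subexpression sizes:
  S → 5
  R → 5
  (S ⋈[g=b] R) → 4
  σ[g<=5]((S ⋈[g=b] R)) → 4

== RESULT ==
u | g | h | b
s | 4 | 7 | 4
s | 5 | 1 | 5
s | 5 | 1 | 5
t | 2 | 7 | 2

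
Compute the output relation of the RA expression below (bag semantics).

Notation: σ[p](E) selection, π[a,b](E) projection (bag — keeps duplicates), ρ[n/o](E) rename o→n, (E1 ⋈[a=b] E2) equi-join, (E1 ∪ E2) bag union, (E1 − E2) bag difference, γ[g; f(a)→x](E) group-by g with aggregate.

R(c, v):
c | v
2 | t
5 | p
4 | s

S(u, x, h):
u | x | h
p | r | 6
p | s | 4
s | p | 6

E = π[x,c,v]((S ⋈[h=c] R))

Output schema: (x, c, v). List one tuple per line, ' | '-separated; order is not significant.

Subexpression sizes:
  S → 3
  R → 3
  (S ⋈[h=c] R) → 1
  π[x,c,v]((S ⋈[h=c] R)) → 1

== RESULT ==
x | c | v
s | 4 | s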